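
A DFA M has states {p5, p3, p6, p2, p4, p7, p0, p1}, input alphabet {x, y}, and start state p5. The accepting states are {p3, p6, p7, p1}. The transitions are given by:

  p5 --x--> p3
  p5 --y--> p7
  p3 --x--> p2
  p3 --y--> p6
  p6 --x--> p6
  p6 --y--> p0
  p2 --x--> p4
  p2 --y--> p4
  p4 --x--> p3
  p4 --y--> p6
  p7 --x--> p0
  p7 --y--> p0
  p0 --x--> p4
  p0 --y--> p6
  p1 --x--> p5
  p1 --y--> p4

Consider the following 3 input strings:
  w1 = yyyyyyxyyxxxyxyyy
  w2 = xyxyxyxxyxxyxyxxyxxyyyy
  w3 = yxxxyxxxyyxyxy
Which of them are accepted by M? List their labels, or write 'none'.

w1, w2, w3

w1:
  start at p5
  read 'y': p5 → p7
  read 'y': p7 → p0
  read 'y': p0 → p6
  read 'y': p6 → p0
  read 'y': p0 → p6
  read 'y': p6 → p0
  read 'x': p0 → p4
  read 'y': p4 → p6
  read 'y': p6 → p0
  read 'x': p0 → p4
  read 'x': p4 → p3
  read 'x': p3 → p2
  read 'y': p2 → p4
  read 'x': p4 → p3
  read 'y': p3 → p6
  read 'y': p6 → p0
  read 'y': p0 → p6
  end p6, accepted
w2:
  start at p5
  read 'x': p5 → p3
  read 'y': p3 → p6
  read 'x': p6 → p6
  read 'y': p6 → p0
  read 'x': p0 → p4
  read 'y': p4 → p6
  read 'x': p6 → p6
  read 'x': p6 → p6
  read 'y': p6 → p0
  read 'x': p0 → p4
  read 'x': p4 → p3
  read 'y': p3 → p6
  read 'x': p6 → p6
  read 'y': p6 → p0
  read 'x': p0 → p4
  read 'x': p4 → p3
  read 'y': p3 → p6
  read 'x': p6 → p6
  read 'x': p6 → p6
  read 'y': p6 → p0
  read 'y': p0 → p6
  read 'y': p6 → p0
  read 'y': p0 → p6
  end p6, accepted
w3:
  start at p5
  read 'y': p5 → p7
  read 'x': p7 → p0
  read 'x': p0 → p4
  read 'x': p4 → p3
  read 'y': p3 → p6
  read 'x': p6 → p6
  read 'x': p6 → p6
  read 'x': p6 → p6
  read 'y': p6 → p0
  read 'y': p0 → p6
  read 'x': p6 → p6
  read 'y': p6 → p0
  read 'x': p0 → p4
  read 'y': p4 → p6
  end p6, accepted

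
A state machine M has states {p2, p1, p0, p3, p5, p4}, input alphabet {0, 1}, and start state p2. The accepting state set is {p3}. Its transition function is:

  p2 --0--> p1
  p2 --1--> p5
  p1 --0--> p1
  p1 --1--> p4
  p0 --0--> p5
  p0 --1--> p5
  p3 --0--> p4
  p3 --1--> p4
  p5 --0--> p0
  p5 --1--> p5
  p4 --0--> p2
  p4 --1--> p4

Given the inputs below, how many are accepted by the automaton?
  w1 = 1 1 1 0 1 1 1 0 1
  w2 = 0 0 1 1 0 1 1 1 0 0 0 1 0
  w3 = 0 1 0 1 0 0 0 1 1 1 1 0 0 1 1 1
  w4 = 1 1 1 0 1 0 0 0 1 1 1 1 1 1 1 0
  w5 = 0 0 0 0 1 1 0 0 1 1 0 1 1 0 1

0

w1: Trace: p2 -1-> p5 -1-> p5 -1-> p5 -0-> p0 -1-> p5 -1-> p5 -1-> p5 -0-> p0 -1-> p5  → end p5, rejected
w2: Trace: p2 -0-> p1 -0-> p1 -1-> p4 -1-> p4 -0-> p2 -1-> p5 -1-> p5 -1-> p5 -0-> p0 -0-> p5 -0-> p0 -1-> p5 -0-> p0  → end p0, rejected
w3: Trace: p2 -0-> p1 -1-> p4 -0-> p2 -1-> p5 -0-> p0 -0-> p5 -0-> p0 -1-> p5 -1-> p5 -1-> p5 -1-> p5 -0-> p0 -0-> p5 -1-> p5 -1-> p5 -1-> p5  → end p5, rejected
w4: Trace: p2 -1-> p5 -1-> p5 -1-> p5 -0-> p0 -1-> p5 -0-> p0 -0-> p5 -0-> p0 -1-> p5 -1-> p5 -1-> p5 -1-> p5 -1-> p5 -1-> p5 -1-> p5 -0-> p0  → end p0, rejected
w5: Trace: p2 -0-> p1 -0-> p1 -0-> p1 -0-> p1 -1-> p4 -1-> p4 -0-> p2 -0-> p1 -1-> p4 -1-> p4 -0-> p2 -1-> p5 -1-> p5 -0-> p0 -1-> p5  → end p5, rejected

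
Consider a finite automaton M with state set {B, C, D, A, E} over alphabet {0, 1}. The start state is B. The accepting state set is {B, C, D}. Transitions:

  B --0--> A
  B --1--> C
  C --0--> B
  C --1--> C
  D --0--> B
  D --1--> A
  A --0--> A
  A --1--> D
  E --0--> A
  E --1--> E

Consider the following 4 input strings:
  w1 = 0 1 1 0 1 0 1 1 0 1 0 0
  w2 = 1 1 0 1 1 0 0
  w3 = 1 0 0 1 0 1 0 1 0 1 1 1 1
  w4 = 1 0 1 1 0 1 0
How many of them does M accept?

2

w1:
  start at B
  read '0': B → A
  read '1': A → D
  read '1': D → A
  read '0': A → A
  read '1': A → D
  read '0': D → B
  read '1': B → C
  read '1': C → C
  read '0': C → B
  read '1': B → C
  read '0': C → B
  read '0': B → A
  end A, rejected
w2:
  start at B
  read '1': B → C
  read '1': C → C
  read '0': C → B
  read '1': B → C
  read '1': C → C
  read '0': C → B
  read '0': B → A
  end A, rejected
w3:
  start at B
  read '1': B → C
  read '0': C → B
  read '0': B → A
  read '1': A → D
  read '0': D → B
  read '1': B → C
  read '0': C → B
  read '1': B → C
  read '0': C → B
  read '1': B → C
  read '1': C → C
  read '1': C → C
  read '1': C → C
  end C, accepted
w4:
  start at B
  read '1': B → C
  read '0': C → B
  read '1': B → C
  read '1': C → C
  read '0': C → B
  read '1': B → C
  read '0': C → B
  end B, accepted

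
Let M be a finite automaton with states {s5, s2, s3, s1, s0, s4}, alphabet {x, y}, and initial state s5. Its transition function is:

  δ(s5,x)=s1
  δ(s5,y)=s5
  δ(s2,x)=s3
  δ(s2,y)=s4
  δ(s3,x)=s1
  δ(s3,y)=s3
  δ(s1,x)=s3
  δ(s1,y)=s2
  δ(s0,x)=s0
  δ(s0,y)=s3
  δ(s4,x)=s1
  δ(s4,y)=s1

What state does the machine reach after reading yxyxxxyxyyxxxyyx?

s5 → s5 → s1 → s2 → s3 → s1 → s3 → s3 → s1 → s2 → s4 → s1 → s3 → s1 → s2 → s4 → s1

s1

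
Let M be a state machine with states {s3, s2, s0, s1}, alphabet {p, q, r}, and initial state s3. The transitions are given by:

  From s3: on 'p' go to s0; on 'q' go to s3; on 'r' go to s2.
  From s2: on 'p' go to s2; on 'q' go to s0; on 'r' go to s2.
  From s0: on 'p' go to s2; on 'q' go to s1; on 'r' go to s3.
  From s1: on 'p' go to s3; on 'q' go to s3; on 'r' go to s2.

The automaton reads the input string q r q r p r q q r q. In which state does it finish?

s0

start at s3
read 'q': s3 → s3
read 'r': s3 → s2
read 'q': s2 → s0
read 'r': s0 → s3
read 'p': s3 → s0
read 'r': s0 → s3
read 'q': s3 → s3
read 'q': s3 → s3
read 'r': s3 → s2
read 'q': s2 → s0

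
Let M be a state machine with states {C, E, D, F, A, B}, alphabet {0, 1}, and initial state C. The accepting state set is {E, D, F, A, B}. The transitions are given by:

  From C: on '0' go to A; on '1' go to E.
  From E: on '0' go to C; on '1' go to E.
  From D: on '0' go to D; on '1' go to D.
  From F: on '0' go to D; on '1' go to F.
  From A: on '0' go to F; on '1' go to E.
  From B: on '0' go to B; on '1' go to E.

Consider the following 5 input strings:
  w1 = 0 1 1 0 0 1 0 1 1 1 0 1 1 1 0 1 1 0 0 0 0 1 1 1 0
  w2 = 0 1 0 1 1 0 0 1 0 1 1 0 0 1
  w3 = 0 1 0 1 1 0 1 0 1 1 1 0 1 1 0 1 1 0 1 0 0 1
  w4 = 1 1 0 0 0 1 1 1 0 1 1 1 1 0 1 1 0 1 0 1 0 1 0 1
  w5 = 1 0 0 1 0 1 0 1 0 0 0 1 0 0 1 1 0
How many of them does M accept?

w1: Trace: C -0-> A -1-> E -1-> E -0-> C -0-> A -1-> E -0-> C -1-> E -1-> E -1-> E -0-> C -1-> E -1-> E -1-> E -0-> C -1-> E -1-> E -0-> C -0-> A -0-> F -0-> D -1-> D -1-> D -1-> D -0-> D  → end D, accepted
w2: Trace: C -0-> A -1-> E -0-> C -1-> E -1-> E -0-> C -0-> A -1-> E -0-> C -1-> E -1-> E -0-> C -0-> A -1-> E  → end E, accepted
w3: Trace: C -0-> A -1-> E -0-> C -1-> E -1-> E -0-> C -1-> E -0-> C -1-> E -1-> E -1-> E -0-> C -1-> E -1-> E -0-> C -1-> E -1-> E -0-> C -1-> E -0-> C -0-> A -1-> E  → end E, accepted
w4: Trace: C -1-> E -1-> E -0-> C -0-> A -0-> F -1-> F -1-> F -1-> F -0-> D -1-> D -1-> D -1-> D -1-> D -0-> D -1-> D -1-> D -0-> D -1-> D -0-> D -1-> D -0-> D -1-> D -0-> D -1-> D  → end D, accepted
w5: Trace: C -1-> E -0-> C -0-> A -1-> E -0-> C -1-> E -0-> C -1-> E -0-> C -0-> A -0-> F -1-> F -0-> D -0-> D -1-> D -1-> D -0-> D  → end D, accepted

5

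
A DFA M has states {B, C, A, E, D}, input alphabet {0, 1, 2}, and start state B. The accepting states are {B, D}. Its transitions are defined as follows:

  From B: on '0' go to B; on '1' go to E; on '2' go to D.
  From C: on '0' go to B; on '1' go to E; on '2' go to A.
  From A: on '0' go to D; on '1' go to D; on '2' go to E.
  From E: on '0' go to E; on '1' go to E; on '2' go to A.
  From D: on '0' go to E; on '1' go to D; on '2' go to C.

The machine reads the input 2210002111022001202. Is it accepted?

B → D → C → E → E → E → E → A → D → D → D → E → A → E → E → E → E → A → D → C
End state C is not accepting.

No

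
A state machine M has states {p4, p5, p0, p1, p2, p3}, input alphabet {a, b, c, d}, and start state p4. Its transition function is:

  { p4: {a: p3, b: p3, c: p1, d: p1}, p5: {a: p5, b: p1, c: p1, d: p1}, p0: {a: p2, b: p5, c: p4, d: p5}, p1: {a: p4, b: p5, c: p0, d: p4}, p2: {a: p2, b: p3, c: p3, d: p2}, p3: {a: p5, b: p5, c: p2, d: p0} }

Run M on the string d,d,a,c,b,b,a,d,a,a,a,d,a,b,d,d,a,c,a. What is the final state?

p4

Trace: p4 -d-> p1 -d-> p4 -a-> p3 -c-> p2 -b-> p3 -b-> p5 -a-> p5 -d-> p1 -a-> p4 -a-> p3 -a-> p5 -d-> p1 -a-> p4 -b-> p3 -d-> p0 -d-> p5 -a-> p5 -c-> p1 -a-> p4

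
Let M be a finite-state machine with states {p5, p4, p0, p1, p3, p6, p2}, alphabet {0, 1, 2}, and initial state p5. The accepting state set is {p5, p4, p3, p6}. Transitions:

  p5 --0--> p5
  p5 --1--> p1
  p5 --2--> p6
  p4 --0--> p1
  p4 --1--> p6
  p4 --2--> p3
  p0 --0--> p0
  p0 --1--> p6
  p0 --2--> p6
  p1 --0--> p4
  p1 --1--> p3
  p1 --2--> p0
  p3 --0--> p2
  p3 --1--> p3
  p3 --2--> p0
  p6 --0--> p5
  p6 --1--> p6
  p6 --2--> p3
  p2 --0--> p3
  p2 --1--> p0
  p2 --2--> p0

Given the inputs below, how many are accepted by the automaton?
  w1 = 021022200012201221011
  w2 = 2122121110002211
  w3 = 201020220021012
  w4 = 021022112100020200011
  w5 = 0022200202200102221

4

w1: p5 → p5 → p6 → p6 → p5 → p6 → p3 → p0 → p0 → p0 → p0 → p6 → p3 → p0 → p0 → p6 → p3 → p0 → p6 → p5 → p1 → p3  → end p3, accepted
w2: p5 → p6 → p6 → p3 → p0 → p6 → p3 → p3 → p3 → p3 → p2 → p3 → p2 → p0 → p6 → p6 → p6  → end p6, accepted
w3: p5 → p6 → p5 → p1 → p4 → p3 → p2 → p0 → p6 → p5 → p5 → p6 → p6 → p5 → p1 → p0  → end p0, rejected
w4: p5 → p5 → p6 → p6 → p5 → p6 → p3 → p3 → p3 → p0 → p6 → p5 → p5 → p5 → p6 → p5 → p6 → p5 → p5 → p5 → p1 → p3  → end p3, accepted
w5: p5 → p5 → p5 → p6 → p3 → p0 → p0 → p0 → p6 → p5 → p6 → p3 → p2 → p3 → p3 → p2 → p0 → p6 → p3 → p3  → end p3, accepted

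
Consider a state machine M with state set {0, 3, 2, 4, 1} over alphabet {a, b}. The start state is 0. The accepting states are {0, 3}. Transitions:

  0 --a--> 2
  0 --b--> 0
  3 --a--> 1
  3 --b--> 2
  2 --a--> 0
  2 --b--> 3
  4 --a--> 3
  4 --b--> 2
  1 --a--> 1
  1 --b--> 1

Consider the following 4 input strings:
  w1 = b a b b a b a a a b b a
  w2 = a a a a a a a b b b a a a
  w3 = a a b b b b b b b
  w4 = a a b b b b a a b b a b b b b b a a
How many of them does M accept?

w1: Trace: 0 -b-> 0 -a-> 2 -b-> 3 -b-> 2 -a-> 0 -b-> 0 -a-> 2 -a-> 0 -a-> 2 -b-> 3 -b-> 2 -a-> 0  → end 0, accepted
w2: Trace: 0 -a-> 2 -a-> 0 -a-> 2 -a-> 0 -a-> 2 -a-> 0 -a-> 2 -b-> 3 -b-> 2 -b-> 3 -a-> 1 -a-> 1 -a-> 1  → end 1, rejected
w3: Trace: 0 -a-> 2 -a-> 0 -b-> 0 -b-> 0 -b-> 0 -b-> 0 -b-> 0 -b-> 0 -b-> 0  → end 0, accepted
w4: Trace: 0 -a-> 2 -a-> 0 -b-> 0 -b-> 0 -b-> 0 -b-> 0 -a-> 2 -a-> 0 -b-> 0 -b-> 0 -a-> 2 -b-> 3 -b-> 2 -b-> 3 -b-> 2 -b-> 3 -a-> 1 -a-> 1  → end 1, rejected

2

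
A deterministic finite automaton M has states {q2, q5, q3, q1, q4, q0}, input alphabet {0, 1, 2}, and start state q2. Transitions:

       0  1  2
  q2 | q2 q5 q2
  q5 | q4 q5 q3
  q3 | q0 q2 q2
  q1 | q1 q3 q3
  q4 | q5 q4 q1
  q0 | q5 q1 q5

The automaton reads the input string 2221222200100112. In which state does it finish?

Trace: q2 -2-> q2 -2-> q2 -2-> q2 -1-> q5 -2-> q3 -2-> q2 -2-> q2 -2-> q2 -0-> q2 -0-> q2 -1-> q5 -0-> q4 -0-> q5 -1-> q5 -1-> q5 -2-> q3

q3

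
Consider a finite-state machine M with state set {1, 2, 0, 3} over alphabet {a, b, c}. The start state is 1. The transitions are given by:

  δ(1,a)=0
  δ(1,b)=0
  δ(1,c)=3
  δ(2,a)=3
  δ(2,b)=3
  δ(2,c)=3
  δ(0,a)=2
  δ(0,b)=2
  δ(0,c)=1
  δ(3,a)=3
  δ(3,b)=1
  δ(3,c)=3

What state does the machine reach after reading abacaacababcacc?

3

1 → 0 → 2 → 3 → 3 → 3 → 3 → 3 → 3 → 1 → 0 → 2 → 3 → 3 → 3 → 3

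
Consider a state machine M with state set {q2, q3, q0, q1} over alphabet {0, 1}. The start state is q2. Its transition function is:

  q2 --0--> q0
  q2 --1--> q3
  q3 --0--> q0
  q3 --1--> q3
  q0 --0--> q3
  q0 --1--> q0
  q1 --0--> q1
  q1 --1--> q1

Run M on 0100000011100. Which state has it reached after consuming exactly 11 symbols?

start at q2
read '0': q2 → q0
read '1': q0 → q0
read '0': q0 → q3
read '0': q3 → q0
read '0': q0 → q3
read '0': q3 → q0
read '0': q0 → q3
read '0': q3 → q0
read '1': q0 → q0
read '1': q0 → q0
read '1': q0 → q0
After 11 symbols: q0.

q0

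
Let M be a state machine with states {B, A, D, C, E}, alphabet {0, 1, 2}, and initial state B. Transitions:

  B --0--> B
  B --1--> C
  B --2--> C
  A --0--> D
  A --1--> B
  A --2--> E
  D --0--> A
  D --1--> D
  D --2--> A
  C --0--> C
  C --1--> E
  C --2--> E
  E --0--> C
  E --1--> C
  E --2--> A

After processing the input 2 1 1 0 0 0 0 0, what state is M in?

C

B → C → E → C → C → C → C → C → C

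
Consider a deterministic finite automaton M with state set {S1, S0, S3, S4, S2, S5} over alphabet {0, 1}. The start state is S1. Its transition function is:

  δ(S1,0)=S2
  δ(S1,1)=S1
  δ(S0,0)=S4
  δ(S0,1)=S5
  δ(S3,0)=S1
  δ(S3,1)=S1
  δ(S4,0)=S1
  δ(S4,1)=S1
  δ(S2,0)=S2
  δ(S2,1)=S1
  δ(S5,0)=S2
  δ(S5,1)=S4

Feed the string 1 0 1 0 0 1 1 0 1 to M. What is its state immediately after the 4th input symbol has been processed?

S1 → S1 → S2 → S1 → S2
After 4 symbols: S2.

S2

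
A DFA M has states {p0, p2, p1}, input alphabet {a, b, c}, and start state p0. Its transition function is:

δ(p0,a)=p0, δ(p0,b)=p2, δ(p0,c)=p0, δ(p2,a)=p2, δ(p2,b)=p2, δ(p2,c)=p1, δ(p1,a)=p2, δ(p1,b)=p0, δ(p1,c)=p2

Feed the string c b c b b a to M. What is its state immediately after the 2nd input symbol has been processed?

start at p0
read 'c': p0 → p0
read 'b': p0 → p2
After 2 symbols: p2.

p2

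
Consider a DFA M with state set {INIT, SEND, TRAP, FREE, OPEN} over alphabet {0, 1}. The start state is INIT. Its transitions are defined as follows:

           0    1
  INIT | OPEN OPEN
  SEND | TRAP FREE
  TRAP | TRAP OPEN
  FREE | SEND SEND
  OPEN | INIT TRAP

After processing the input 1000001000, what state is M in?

INIT

start at INIT
read '1': INIT → OPEN
read '0': OPEN → INIT
read '0': INIT → OPEN
read '0': OPEN → INIT
read '0': INIT → OPEN
read '0': OPEN → INIT
read '1': INIT → OPEN
read '0': OPEN → INIT
read '0': INIT → OPEN
read '0': OPEN → INIT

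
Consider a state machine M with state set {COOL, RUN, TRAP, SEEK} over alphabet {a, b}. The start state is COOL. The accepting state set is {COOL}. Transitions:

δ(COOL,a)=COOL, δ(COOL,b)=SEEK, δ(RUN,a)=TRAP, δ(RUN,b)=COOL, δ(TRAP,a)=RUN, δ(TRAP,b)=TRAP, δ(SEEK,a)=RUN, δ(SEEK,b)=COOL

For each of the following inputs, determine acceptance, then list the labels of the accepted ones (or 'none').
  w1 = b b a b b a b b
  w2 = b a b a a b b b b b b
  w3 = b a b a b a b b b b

w1:
  start at COOL
  read 'b': COOL → SEEK
  read 'b': SEEK → COOL
  read 'a': COOL → COOL
  read 'b': COOL → SEEK
  read 'b': SEEK → COOL
  read 'a': COOL → COOL
  read 'b': COOL → SEEK
  read 'b': SEEK → COOL
  end COOL, accepted
w2:
  start at COOL
  read 'b': COOL → SEEK
  read 'a': SEEK → RUN
  read 'b': RUN → COOL
  read 'a': COOL → COOL
  read 'a': COOL → COOL
  read 'b': COOL → SEEK
  read 'b': SEEK → COOL
  read 'b': COOL → SEEK
  read 'b': SEEK → COOL
  read 'b': COOL → SEEK
  read 'b': SEEK → COOL
  end COOL, accepted
w3:
  start at COOL
  read 'b': COOL → SEEK
  read 'a': SEEK → RUN
  read 'b': RUN → COOL
  read 'a': COOL → COOL
  read 'b': COOL → SEEK
  read 'a': SEEK → RUN
  read 'b': RUN → COOL
  read 'b': COOL → SEEK
  read 'b': SEEK → COOL
  read 'b': COOL → SEEK
  end SEEK, rejected

w1, w2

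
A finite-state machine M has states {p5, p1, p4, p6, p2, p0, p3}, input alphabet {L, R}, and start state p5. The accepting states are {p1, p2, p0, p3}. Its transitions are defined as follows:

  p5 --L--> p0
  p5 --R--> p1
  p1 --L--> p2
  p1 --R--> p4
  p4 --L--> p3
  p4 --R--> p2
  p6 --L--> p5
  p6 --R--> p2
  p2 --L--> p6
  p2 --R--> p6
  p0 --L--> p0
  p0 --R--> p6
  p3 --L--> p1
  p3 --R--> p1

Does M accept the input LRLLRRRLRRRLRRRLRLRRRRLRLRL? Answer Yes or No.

start at p5
read 'L': p5 → p0
read 'R': p0 → p6
read 'L': p6 → p5
read 'L': p5 → p0
read 'R': p0 → p6
read 'R': p6 → p2
read 'R': p2 → p6
read 'L': p6 → p5
read 'R': p5 → p1
read 'R': p1 → p4
read 'R': p4 → p2
read 'L': p2 → p6
read 'R': p6 → p2
read 'R': p2 → p6
read 'R': p6 → p2
read 'L': p2 → p6
read 'R': p6 → p2
read 'L': p2 → p6
read 'R': p6 → p2
read 'R': p2 → p6
read 'R': p6 → p2
read 'R': p2 → p6
read 'L': p6 → p5
read 'R': p5 → p1
read 'L': p1 → p2
read 'R': p2 → p6
read 'L': p6 → p5
End state p5 is not accepting.

No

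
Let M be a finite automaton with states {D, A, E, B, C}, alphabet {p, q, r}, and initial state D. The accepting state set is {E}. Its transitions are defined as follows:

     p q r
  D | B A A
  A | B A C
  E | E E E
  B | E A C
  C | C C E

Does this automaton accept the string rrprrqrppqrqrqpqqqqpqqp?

D → A → C → C → E → E → E → E → E → E → E → E → E → E → E → E → E → E → E → E → E → E → E → E
End state E is accepting.

Yes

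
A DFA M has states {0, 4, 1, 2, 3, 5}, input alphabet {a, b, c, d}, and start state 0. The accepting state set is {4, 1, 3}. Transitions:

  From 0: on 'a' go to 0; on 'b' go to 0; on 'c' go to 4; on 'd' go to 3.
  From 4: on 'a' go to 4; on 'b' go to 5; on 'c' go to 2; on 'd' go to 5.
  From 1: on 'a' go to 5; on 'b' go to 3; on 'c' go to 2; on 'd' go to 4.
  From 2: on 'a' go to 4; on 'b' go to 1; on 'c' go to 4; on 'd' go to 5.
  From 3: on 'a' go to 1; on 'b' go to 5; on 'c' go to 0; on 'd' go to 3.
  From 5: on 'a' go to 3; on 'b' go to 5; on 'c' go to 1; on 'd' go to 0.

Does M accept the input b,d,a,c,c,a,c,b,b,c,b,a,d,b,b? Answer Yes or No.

start at 0
read 'b': 0 → 0
read 'd': 0 → 3
read 'a': 3 → 1
read 'c': 1 → 2
read 'c': 2 → 4
read 'a': 4 → 4
read 'c': 4 → 2
read 'b': 2 → 1
read 'b': 1 → 3
read 'c': 3 → 0
read 'b': 0 → 0
read 'a': 0 → 0
read 'd': 0 → 3
read 'b': 3 → 5
read 'b': 5 → 5
End state 5 is not accepting.

No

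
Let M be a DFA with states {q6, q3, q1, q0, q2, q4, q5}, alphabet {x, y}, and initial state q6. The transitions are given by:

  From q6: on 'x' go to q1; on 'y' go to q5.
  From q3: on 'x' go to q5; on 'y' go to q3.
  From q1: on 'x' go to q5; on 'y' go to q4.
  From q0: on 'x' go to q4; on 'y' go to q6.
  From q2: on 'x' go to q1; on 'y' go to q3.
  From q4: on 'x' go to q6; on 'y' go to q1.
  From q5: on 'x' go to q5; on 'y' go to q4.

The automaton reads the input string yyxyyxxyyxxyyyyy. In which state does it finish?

Trace: q6 -y-> q5 -y-> q4 -x-> q6 -y-> q5 -y-> q4 -x-> q6 -x-> q1 -y-> q4 -y-> q1 -x-> q5 -x-> q5 -y-> q4 -y-> q1 -y-> q4 -y-> q1 -y-> q4

q4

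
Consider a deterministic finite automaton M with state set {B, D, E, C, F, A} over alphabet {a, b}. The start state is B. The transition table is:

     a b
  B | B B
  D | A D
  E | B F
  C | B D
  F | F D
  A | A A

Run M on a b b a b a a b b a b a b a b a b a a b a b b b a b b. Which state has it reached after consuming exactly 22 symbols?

B

Trace: B -a-> B -b-> B -b-> B -a-> B -b-> B -a-> B -a-> B -b-> B -b-> B -a-> B -b-> B -a-> B -b-> B -a-> B -b-> B -a-> B -b-> B -a-> B -a-> B -b-> B -a-> B -b-> B
After 22 symbols: B.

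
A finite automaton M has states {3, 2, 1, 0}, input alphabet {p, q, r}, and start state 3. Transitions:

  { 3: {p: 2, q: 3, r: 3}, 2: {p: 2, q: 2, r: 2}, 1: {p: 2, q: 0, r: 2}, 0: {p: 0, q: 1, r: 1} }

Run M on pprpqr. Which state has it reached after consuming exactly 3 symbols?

2

Trace: 3 -p-> 2 -p-> 2 -r-> 2
After 3 symbols: 2.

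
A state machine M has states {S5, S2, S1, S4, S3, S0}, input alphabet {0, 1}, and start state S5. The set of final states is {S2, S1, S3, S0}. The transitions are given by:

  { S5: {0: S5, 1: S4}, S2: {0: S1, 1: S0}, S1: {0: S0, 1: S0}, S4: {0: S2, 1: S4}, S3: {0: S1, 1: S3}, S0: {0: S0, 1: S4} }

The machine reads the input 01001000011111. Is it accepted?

No

S5 → S5 → S4 → S2 → S1 → S0 → S0 → S0 → S0 → S0 → S4 → S4 → S4 → S4 → S4
End state S4 is not accepting.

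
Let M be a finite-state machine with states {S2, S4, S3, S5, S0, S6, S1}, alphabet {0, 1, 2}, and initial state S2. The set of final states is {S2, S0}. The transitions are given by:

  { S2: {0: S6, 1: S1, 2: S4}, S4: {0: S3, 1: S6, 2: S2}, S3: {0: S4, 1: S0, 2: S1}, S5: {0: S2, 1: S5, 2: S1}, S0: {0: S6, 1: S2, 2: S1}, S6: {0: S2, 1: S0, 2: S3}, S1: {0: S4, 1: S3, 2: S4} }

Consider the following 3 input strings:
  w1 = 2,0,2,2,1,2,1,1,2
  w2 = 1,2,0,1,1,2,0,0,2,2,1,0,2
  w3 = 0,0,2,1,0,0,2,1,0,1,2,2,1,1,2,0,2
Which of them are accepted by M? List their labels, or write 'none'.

w3

w1: Trace: S2 -2-> S4 -0-> S3 -2-> S1 -2-> S4 -1-> S6 -2-> S3 -1-> S0 -1-> S2 -2-> S4  → end S4, rejected
w2: Trace: S2 -1-> S1 -2-> S4 -0-> S3 -1-> S0 -1-> S2 -2-> S4 -0-> S3 -0-> S4 -2-> S2 -2-> S4 -1-> S6 -0-> S2 -2-> S4  → end S4, rejected
w3: Trace: S2 -0-> S6 -0-> S2 -2-> S4 -1-> S6 -0-> S2 -0-> S6 -2-> S3 -1-> S0 -0-> S6 -1-> S0 -2-> S1 -2-> S4 -1-> S6 -1-> S0 -2-> S1 -0-> S4 -2-> S2  → end S2, accepted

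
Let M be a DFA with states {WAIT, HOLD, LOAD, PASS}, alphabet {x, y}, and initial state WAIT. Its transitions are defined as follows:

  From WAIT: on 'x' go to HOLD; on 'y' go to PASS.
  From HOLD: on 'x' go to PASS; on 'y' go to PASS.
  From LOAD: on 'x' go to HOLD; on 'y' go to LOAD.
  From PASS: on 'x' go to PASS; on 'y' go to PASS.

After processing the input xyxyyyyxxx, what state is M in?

WAIT → HOLD → PASS → PASS → PASS → PASS → PASS → PASS → PASS → PASS → PASS

PASS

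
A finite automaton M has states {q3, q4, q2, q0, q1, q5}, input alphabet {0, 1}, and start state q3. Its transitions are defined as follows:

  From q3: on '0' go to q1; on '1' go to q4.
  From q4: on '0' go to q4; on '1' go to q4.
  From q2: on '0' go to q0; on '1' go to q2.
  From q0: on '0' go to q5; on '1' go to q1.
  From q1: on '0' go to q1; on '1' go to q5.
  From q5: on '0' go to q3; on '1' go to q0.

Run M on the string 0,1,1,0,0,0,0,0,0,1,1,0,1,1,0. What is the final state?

q1

q3 → q1 → q5 → q0 → q5 → q3 → q1 → q1 → q1 → q1 → q5 → q0 → q5 → q0 → q1 → q1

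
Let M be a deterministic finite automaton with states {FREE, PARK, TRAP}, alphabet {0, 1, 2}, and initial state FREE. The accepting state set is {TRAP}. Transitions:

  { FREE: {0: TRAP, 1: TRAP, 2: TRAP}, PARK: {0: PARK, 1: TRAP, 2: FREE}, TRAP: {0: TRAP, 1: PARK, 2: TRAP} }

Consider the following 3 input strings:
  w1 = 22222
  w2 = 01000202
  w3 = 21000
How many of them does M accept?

w1: FREE → TRAP → TRAP → TRAP → TRAP → TRAP  → end TRAP, accepted
w2: FREE → TRAP → PARK → PARK → PARK → PARK → FREE → TRAP → TRAP  → end TRAP, accepted
w3: FREE → TRAP → PARK → PARK → PARK → PARK  → end PARK, rejected

2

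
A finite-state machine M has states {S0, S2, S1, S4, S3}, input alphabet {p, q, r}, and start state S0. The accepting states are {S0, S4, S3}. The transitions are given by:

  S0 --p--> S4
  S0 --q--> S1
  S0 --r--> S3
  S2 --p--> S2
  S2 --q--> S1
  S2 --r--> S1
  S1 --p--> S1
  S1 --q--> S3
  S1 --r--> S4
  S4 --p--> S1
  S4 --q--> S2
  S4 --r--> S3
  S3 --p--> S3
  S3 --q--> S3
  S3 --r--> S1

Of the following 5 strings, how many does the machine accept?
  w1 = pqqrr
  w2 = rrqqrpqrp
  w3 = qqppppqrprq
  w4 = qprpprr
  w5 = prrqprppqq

w1: S0 → S4 → S2 → S1 → S4 → S3  → end S3, accepted
w2: S0 → S3 → S1 → S3 → S3 → S1 → S1 → S3 → S1 → S1  → end S1, rejected
w3: S0 → S1 → S3 → S3 → S3 → S3 → S3 → S3 → S1 → S1 → S4 → S2  → end S2, rejected
w4: S0 → S1 → S1 → S4 → S1 → S1 → S4 → S3  → end S3, accepted
w5: S0 → S4 → S3 → S1 → S3 → S3 → S1 → S1 → S1 → S3 → S3  → end S3, accepted

3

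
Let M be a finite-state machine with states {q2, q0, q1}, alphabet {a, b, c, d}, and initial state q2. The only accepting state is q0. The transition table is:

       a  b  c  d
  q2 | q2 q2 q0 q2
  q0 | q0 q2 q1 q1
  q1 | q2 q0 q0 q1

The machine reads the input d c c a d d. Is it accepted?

No

Trace: q2 -d-> q2 -c-> q0 -c-> q1 -a-> q2 -d-> q2 -d-> q2
End state q2 is not accepting.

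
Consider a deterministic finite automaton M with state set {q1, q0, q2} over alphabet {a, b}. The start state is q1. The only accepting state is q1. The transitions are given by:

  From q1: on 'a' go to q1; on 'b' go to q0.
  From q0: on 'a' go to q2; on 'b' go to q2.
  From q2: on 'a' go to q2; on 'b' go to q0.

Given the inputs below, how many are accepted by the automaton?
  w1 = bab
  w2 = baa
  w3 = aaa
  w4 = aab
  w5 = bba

w1:
  start at q1
  read 'b': q1 → q0
  read 'a': q0 → q2
  read 'b': q2 → q0
  end q0, rejected
w2:
  start at q1
  read 'b': q1 → q0
  read 'a': q0 → q2
  read 'a': q2 → q2
  end q2, rejected
w3:
  start at q1
  read 'a': q1 → q1
  read 'a': q1 → q1
  read 'a': q1 → q1
  end q1, accepted
w4:
  start at q1
  read 'a': q1 → q1
  read 'a': q1 → q1
  read 'b': q1 → q0
  end q0, rejected
w5:
  start at q1
  read 'b': q1 → q0
  read 'b': q0 → q2
  read 'a': q2 → q2
  end q2, rejected

1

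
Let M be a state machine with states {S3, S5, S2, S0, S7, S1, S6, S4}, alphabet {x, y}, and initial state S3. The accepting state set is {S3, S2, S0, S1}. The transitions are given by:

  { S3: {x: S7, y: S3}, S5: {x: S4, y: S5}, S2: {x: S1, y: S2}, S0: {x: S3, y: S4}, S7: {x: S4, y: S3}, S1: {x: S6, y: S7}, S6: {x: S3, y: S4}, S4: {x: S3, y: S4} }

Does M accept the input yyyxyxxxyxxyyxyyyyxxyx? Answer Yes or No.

Yes

start at S3
read 'y': S3 → S3
read 'y': S3 → S3
read 'y': S3 → S3
read 'x': S3 → S7
read 'y': S7 → S3
read 'x': S3 → S7
read 'x': S7 → S4
read 'x': S4 → S3
read 'y': S3 → S3
read 'x': S3 → S7
read 'x': S7 → S4
read 'y': S4 → S4
read 'y': S4 → S4
read 'x': S4 → S3
read 'y': S3 → S3
read 'y': S3 → S3
read 'y': S3 → S3
read 'y': S3 → S3
read 'x': S3 → S7
read 'x': S7 → S4
read 'y': S4 → S4
read 'x': S4 → S3
End state S3 is accepting.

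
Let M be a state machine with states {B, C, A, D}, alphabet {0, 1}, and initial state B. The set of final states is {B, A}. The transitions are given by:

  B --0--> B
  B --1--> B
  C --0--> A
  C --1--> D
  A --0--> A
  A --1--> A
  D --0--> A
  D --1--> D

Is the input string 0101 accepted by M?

Yes

Trace: B -0-> B -1-> B -0-> B -1-> B
End state B is accepting.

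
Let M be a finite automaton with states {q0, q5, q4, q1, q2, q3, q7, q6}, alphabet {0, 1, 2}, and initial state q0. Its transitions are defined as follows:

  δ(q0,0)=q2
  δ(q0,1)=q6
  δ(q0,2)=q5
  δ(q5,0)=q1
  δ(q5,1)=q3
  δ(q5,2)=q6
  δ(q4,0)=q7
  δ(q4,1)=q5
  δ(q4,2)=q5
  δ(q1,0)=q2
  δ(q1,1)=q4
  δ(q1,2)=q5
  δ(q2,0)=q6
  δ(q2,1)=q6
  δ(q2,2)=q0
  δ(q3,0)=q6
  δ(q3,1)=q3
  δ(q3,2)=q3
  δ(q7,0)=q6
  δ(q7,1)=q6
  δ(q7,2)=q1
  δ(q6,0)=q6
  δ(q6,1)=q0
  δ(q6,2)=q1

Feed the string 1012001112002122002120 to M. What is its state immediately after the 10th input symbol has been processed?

q1

q0 → q6 → q6 → q0 → q5 → q1 → q2 → q6 → q0 → q6 → q1
After 10 symbols: q1.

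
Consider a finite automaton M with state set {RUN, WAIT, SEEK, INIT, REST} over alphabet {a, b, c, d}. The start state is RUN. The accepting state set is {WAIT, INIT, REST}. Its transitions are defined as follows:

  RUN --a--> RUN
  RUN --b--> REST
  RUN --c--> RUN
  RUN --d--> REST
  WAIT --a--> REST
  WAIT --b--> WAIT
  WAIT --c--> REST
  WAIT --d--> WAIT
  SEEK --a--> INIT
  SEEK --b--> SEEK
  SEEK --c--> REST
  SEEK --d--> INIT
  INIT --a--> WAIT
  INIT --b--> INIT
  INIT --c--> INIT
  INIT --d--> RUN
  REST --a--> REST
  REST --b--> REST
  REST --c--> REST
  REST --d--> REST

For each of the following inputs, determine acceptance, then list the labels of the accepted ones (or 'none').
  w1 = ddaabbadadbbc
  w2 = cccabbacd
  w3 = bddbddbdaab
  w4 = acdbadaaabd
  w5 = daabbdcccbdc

w1: Trace: RUN -d-> REST -d-> REST -a-> REST -a-> REST -b-> REST -b-> REST -a-> REST -d-> REST -a-> REST -d-> REST -b-> REST -b-> REST -c-> REST  → end REST, accepted
w2: Trace: RUN -c-> RUN -c-> RUN -c-> RUN -a-> RUN -b-> REST -b-> REST -a-> REST -c-> REST -d-> REST  → end REST, accepted
w3: Trace: RUN -b-> REST -d-> REST -d-> REST -b-> REST -d-> REST -d-> REST -b-> REST -d-> REST -a-> REST -a-> REST -b-> REST  → end REST, accepted
w4: Trace: RUN -a-> RUN -c-> RUN -d-> REST -b-> REST -a-> REST -d-> REST -a-> REST -a-> REST -a-> REST -b-> REST -d-> REST  → end REST, accepted
w5: Trace: RUN -d-> REST -a-> REST -a-> REST -b-> REST -b-> REST -d-> REST -c-> REST -c-> REST -c-> REST -b-> REST -d-> REST -c-> REST  → end REST, accepted

w1, w2, w3, w4, w5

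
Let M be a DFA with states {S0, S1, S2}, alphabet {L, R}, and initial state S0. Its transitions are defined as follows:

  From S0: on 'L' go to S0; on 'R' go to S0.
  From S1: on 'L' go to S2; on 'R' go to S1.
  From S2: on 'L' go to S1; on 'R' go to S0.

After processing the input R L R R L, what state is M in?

S0 → S0 → S0 → S0 → S0 → S0

S0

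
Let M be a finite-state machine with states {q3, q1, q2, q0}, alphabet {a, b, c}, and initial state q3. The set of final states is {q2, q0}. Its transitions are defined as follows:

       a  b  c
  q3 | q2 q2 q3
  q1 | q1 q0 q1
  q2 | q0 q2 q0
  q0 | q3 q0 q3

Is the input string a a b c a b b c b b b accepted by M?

Trace: q3 -a-> q2 -a-> q0 -b-> q0 -c-> q3 -a-> q2 -b-> q2 -b-> q2 -c-> q0 -b-> q0 -b-> q0 -b-> q0
End state q0 is accepting.

Yes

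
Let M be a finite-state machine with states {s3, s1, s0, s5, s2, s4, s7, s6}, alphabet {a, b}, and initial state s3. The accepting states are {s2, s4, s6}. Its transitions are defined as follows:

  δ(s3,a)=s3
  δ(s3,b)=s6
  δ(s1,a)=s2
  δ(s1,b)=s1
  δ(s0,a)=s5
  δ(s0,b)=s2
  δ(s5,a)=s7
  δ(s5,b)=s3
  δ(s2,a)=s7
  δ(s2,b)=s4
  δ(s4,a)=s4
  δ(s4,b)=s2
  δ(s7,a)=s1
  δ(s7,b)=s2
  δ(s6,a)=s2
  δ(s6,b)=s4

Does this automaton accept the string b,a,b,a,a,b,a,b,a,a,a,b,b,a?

Trace: s3 -b-> s6 -a-> s2 -b-> s4 -a-> s4 -a-> s4 -b-> s2 -a-> s7 -b-> s2 -a-> s7 -a-> s1 -a-> s2 -b-> s4 -b-> s2 -a-> s7
End state s7 is not accepting.

No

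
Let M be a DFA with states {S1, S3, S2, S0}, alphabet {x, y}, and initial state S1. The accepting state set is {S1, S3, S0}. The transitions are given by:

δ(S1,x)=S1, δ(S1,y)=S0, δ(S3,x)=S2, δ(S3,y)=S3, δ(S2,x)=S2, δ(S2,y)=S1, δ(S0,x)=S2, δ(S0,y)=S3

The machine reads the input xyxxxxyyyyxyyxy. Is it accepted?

Trace: S1 -x-> S1 -y-> S0 -x-> S2 -x-> S2 -x-> S2 -x-> S2 -y-> S1 -y-> S0 -y-> S3 -y-> S3 -x-> S2 -y-> S1 -y-> S0 -x-> S2 -y-> S1
End state S1 is accepting.

Yes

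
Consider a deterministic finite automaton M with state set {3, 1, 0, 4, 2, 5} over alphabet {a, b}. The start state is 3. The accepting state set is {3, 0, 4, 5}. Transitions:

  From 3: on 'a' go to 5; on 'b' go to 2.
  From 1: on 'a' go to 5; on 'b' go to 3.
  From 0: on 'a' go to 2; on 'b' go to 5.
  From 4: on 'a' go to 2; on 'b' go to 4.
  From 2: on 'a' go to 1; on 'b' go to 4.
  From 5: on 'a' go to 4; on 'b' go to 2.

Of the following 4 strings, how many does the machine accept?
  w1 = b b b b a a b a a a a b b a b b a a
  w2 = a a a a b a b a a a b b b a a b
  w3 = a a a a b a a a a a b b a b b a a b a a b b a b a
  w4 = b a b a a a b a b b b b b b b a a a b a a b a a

w1: 3 → 2 → 4 → 4 → 4 → 2 → 1 → 3 → 5 → 4 → 2 → 1 → 3 → 2 → 1 → 3 → 2 → 1 → 5  → end 5, accepted
w2: 3 → 5 → 4 → 2 → 1 → 3 → 5 → 2 → 1 → 5 → 4 → 4 → 4 → 4 → 2 → 1 → 3  → end 3, accepted
w3: 3 → 5 → 4 → 2 → 1 → 3 → 5 → 4 → 2 → 1 → 5 → 2 → 4 → 2 → 4 → 4 → 2 → 1 → 3 → 5 → 4 → 4 → 4 → 2 → 4 → 2  → end 2, rejected
w4: 3 → 2 → 1 → 3 → 5 → 4 → 2 → 4 → 2 → 4 → 4 → 4 → 4 → 4 → 4 → 4 → 2 → 1 → 5 → 2 → 1 → 5 → 2 → 1 → 5  → end 5, accepted

3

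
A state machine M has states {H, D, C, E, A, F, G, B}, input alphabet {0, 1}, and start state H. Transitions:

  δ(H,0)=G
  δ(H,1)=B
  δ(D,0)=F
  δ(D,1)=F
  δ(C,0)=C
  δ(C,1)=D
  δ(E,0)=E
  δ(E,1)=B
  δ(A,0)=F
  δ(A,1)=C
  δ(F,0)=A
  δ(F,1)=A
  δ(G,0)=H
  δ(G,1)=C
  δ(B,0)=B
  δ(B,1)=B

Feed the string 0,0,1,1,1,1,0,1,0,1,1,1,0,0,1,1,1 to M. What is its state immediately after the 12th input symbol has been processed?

B

H → G → H → B → B → B → B → B → B → B → B → B → B
After 12 symbols: B.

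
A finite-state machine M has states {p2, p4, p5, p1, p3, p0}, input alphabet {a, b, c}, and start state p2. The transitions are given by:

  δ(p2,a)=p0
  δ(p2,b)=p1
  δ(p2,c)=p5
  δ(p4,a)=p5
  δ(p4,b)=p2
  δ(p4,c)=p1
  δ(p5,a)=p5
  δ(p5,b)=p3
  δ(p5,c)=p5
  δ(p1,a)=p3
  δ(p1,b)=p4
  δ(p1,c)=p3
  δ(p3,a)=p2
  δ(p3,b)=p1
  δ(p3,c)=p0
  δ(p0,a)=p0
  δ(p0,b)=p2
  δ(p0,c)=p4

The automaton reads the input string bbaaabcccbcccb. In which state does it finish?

Trace: p2 -b-> p1 -b-> p4 -a-> p5 -a-> p5 -a-> p5 -b-> p3 -c-> p0 -c-> p4 -c-> p1 -b-> p4 -c-> p1 -c-> p3 -c-> p0 -b-> p2

p2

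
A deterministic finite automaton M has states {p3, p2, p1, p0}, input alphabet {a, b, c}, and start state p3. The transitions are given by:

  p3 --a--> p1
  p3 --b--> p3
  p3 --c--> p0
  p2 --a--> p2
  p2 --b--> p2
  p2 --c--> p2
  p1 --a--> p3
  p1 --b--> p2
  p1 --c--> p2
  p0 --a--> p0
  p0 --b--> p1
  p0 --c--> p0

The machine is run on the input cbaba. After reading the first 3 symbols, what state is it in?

p3

start at p3
read 'c': p3 → p0
read 'b': p0 → p1
read 'a': p1 → p3
After 3 symbols: p3.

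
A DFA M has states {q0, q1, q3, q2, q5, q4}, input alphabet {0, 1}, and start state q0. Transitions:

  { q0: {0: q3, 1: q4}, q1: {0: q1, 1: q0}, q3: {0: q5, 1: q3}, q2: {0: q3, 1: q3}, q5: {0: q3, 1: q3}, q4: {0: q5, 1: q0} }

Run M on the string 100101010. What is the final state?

q0 → q4 → q5 → q3 → q3 → q5 → q3 → q5 → q3 → q5

q5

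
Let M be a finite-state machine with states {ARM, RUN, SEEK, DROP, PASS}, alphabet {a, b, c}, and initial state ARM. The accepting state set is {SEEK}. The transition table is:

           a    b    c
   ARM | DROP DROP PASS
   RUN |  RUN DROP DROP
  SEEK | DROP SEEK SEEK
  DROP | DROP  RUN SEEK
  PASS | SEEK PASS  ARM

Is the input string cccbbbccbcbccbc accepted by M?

start at ARM
read 'c': ARM → PASS
read 'c': PASS → ARM
read 'c': ARM → PASS
read 'b': PASS → PASS
read 'b': PASS → PASS
read 'b': PASS → PASS
read 'c': PASS → ARM
read 'c': ARM → PASS
read 'b': PASS → PASS
read 'c': PASS → ARM
read 'b': ARM → DROP
read 'c': DROP → SEEK
read 'c': SEEK → SEEK
read 'b': SEEK → SEEK
read 'c': SEEK → SEEK
End state SEEK is accepting.

Yes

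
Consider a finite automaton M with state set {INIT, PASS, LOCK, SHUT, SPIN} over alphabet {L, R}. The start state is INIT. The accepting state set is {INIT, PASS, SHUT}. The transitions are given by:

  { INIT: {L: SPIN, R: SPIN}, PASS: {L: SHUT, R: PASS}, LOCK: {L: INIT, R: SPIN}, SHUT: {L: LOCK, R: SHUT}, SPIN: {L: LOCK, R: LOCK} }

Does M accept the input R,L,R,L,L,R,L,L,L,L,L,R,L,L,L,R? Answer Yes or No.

No

INIT → SPIN → LOCK → SPIN → LOCK → INIT → SPIN → LOCK → INIT → SPIN → LOCK → INIT → SPIN → LOCK → INIT → SPIN → LOCK
End state LOCK is not accepting.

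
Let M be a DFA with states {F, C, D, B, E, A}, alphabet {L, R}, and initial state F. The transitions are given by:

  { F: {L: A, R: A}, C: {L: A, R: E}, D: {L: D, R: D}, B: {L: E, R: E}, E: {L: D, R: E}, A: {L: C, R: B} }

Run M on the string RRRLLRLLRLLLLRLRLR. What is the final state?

Trace: F -R-> A -R-> B -R-> E -L-> D -L-> D -R-> D -L-> D -L-> D -R-> D -L-> D -L-> D -L-> D -L-> D -R-> D -L-> D -R-> D -L-> D -R-> D

D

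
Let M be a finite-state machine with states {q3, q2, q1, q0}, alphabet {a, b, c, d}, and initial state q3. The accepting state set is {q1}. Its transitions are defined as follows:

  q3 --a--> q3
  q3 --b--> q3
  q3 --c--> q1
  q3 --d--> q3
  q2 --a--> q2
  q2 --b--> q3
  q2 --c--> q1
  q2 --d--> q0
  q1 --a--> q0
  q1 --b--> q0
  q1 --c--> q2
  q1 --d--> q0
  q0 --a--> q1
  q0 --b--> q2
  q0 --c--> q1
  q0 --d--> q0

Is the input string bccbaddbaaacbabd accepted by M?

start at q3
read 'b': q3 → q3
read 'c': q3 → q1
read 'c': q1 → q2
read 'b': q2 → q3
read 'a': q3 → q3
read 'd': q3 → q3
read 'd': q3 → q3
read 'b': q3 → q3
read 'a': q3 → q3
read 'a': q3 → q3
read 'a': q3 → q3
read 'c': q3 → q1
read 'b': q1 → q0
read 'a': q0 → q1
read 'b': q1 → q0
read 'd': q0 → q0
End state q0 is not accepting.

No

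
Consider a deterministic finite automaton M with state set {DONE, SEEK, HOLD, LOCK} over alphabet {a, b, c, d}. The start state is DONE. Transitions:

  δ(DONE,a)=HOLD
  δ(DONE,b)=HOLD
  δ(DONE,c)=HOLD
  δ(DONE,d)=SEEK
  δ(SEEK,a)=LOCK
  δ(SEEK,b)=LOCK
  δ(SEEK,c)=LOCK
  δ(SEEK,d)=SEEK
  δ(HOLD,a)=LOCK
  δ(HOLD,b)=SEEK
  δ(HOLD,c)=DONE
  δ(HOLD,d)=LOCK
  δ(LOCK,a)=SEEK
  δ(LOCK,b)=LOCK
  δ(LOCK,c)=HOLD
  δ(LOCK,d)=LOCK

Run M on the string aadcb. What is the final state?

SEEK

start at DONE
read 'a': DONE → HOLD
read 'a': HOLD → LOCK
read 'd': LOCK → LOCK
read 'c': LOCK → HOLD
read 'b': HOLD → SEEK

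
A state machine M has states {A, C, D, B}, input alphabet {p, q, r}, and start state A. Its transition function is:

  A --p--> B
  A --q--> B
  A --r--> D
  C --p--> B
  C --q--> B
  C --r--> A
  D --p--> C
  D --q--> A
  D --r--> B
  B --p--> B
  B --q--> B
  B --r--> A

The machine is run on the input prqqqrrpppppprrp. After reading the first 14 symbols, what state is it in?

A

start at A
read 'p': A → B
read 'r': B → A
read 'q': A → B
read 'q': B → B
read 'q': B → B
read 'r': B → A
read 'r': A → D
read 'p': D → C
read 'p': C → B
read 'p': B → B
read 'p': B → B
read 'p': B → B
read 'p': B → B
read 'r': B → A
After 14 symbols: A.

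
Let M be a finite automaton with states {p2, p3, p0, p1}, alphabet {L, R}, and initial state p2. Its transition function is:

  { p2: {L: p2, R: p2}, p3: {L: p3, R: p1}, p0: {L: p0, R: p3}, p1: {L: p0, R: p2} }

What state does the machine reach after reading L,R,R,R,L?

p2

Trace: p2 -L-> p2 -R-> p2 -R-> p2 -R-> p2 -L-> p2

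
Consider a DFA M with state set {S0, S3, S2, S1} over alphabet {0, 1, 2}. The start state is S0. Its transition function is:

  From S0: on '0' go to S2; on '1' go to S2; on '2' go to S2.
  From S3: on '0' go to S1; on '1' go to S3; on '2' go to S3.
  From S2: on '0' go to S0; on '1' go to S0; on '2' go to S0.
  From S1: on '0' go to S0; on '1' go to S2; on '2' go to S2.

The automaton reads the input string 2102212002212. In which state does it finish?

Trace: S0 -2-> S2 -1-> S0 -0-> S2 -2-> S0 -2-> S2 -1-> S0 -2-> S2 -0-> S0 -0-> S2 -2-> S0 -2-> S2 -1-> S0 -2-> S2

S2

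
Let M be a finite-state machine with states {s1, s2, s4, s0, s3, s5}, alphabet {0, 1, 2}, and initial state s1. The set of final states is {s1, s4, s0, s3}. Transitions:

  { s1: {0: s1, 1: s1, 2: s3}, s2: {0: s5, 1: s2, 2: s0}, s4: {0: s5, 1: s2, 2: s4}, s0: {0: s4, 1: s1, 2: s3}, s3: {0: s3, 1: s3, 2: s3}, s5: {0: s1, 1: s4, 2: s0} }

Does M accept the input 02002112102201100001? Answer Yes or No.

Yes

Trace: s1 -0-> s1 -2-> s3 -0-> s3 -0-> s3 -2-> s3 -1-> s3 -1-> s3 -2-> s3 -1-> s3 -0-> s3 -2-> s3 -2-> s3 -0-> s3 -1-> s3 -1-> s3 -0-> s3 -0-> s3 -0-> s3 -0-> s3 -1-> s3
End state s3 is accepting.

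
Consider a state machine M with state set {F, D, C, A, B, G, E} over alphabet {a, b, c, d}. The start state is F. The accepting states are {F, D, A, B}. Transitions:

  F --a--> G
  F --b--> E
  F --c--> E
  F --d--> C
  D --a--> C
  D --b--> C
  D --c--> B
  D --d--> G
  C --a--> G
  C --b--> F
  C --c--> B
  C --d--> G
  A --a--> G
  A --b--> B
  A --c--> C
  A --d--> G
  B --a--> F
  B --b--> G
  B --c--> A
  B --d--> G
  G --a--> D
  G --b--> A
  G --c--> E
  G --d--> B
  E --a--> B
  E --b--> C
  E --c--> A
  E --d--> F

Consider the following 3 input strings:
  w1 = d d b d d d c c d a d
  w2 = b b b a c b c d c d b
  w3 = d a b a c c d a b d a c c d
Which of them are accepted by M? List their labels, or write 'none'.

none

w1: F → C → G → A → G → B → G → E → A → G → D → G  → end G, rejected
w2: F → E → C → F → G → E → C → B → G → E → F → E  → end E, rejected
w3: F → C → G → A → G → E → A → G → D → C → G → D → B → A → G  → end G, rejected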